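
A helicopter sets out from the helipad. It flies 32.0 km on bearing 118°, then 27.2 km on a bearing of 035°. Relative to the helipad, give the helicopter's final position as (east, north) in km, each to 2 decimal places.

(43.86, 7.26)

Leg 1 (118°, 32.0 km): east 32.0 sin 118° = 28.25, north 32.0 cos 118° = -15.02
Leg 2 (035°, 27.2 km): east 27.2 sin 35° = 15.60, north 27.2 cos 35° = 22.28
Summing: 43.86 km east, 7.26 km north → (43.86, 7.26).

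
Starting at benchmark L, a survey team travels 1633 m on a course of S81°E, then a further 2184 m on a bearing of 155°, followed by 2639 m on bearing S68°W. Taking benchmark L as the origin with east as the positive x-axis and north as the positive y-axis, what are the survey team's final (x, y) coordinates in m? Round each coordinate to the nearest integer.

Leg 1 (S81°E, 1633 m): east 1633 sin 99° = 1612.90, north 1633 cos 99° = -255.46
Leg 2 (155°, 2184 m): east 2184 sin 155° = 923.00, north 2184 cos 155° = -1979.38
Leg 3 (S68°W, 2639 m): east 2639 sin 248° = -2446.84, north 2639 cos 248° = -988.59
Summing: 89.06 m east, -3223.42 m north → (89, -3223).

(89, -3223)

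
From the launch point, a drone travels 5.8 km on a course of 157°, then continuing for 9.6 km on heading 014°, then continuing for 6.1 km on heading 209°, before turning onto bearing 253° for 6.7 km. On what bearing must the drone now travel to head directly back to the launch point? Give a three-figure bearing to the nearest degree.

Leg 1 (157°, 5.8 km): east 5.8 sin 157° = 2.27, north 5.8 cos 157° = -5.34
Leg 2 (014°, 9.6 km): east 9.6 sin 14° = 2.32, north 9.6 cos 14° = 9.31
Leg 3 (209°, 6.1 km): east 6.1 sin 209° = -2.96, north 6.1 cos 209° = -5.34
Leg 4 (253°, 6.7 km): east 6.7 sin 253° = -6.41, north 6.7 cos 253° = -1.96
Net displacement: -4.78 east, -3.32 north. Direction back to start is (4.78, 3.32): bearing = atan2(4.78, 3.32) mod 360° = 55.21° ≈ 055°.

055°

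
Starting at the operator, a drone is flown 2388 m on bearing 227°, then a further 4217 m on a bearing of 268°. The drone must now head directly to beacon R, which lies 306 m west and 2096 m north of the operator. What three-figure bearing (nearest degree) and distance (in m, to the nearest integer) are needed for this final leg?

056°, 6853 m

Leg 1 (227°, 2388 m): east 2388 sin 227° = -1746.47, north 2388 cos 227° = -1628.61
Leg 2 (268°, 4217 m): east 4217 sin 268° = -4214.43, north 4217 cos 268° = -147.17
Current position: (-5960.90, -1775.78). Target: (-306, 2096). Remaining: Δeast = 5654.90, Δnorth = 3871.78.
Bearing = atan2(5654.90, 3871.78) mod 360° = 55.60°; distance = √((5654.90)² + (3871.78)²) = 6853.367 m.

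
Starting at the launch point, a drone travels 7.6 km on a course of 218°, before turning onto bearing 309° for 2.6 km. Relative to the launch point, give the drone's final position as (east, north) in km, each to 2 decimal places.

Leg 1 (218°, 7.6 km): east 7.6 sin 218° = -4.68, north 7.6 cos 218° = -5.99
Leg 2 (309°, 2.6 km): east 2.6 sin 309° = -2.02, north 2.6 cos 309° = 1.64
Summing: -6.70 km east, -4.35 km north → (-6.70, -4.35).

(-6.70, -4.35)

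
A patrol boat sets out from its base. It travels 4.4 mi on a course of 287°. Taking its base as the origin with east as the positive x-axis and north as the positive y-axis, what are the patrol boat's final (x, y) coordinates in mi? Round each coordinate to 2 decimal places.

(-4.21, 1.29)

Leg 1 (287°, 4.4 mi): east 4.4 sin 287° = -4.21, north 4.4 cos 287° = 1.29
Summing: -4.21 mi east, 1.29 mi north → (-4.21, 1.29).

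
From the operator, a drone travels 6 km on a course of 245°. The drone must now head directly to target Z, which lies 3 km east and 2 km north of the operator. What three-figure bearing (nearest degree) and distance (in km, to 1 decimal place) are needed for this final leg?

062°, 9.6 km

Leg 1 (245°, 6 km): east 6 sin 245° = -5.44, north 6 cos 245° = -2.54
Current position: (-5.44, -2.54). Target: (3, 2). Remaining: Δeast = 8.44, Δnorth = 4.54.
Bearing = atan2(8.44, 4.54) mod 360° = 61.74°; distance = √((8.44)² + (4.54)²) = 9.580 km.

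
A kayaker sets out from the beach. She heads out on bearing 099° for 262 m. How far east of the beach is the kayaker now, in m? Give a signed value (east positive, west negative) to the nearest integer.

259 m

Leg 1 (099°, 262 m): east 262 sin 99° = 258.77, north 262 cos 99° = -40.99
Net east component: 258.77 m.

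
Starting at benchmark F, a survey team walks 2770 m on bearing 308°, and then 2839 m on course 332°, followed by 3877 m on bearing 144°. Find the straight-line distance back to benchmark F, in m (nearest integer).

1639 m

Leg 1 (308°, 2770 m): east 2770 sin 308° = -2182.79, north 2770 cos 308° = 1705.38
Leg 2 (332°, 2839 m): east 2839 sin 332° = -1332.83, north 2839 cos 332° = 2506.69
Leg 3 (144°, 3877 m): east 3877 sin 144° = 2278.84, north 3877 cos 144° = -3136.56
Net: -1236.78 east, 1075.51 north. Distance = √((-1236.78)² + (1075.51)²) = 1639.006 m.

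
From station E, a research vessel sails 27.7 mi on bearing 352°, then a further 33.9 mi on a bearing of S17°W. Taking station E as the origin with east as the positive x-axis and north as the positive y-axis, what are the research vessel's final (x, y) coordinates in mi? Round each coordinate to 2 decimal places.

(-13.77, -4.99)

Leg 1 (352°, 27.7 mi): east 27.7 sin 352° = -3.86, north 27.7 cos 352° = 27.43
Leg 2 (S17°W, 33.9 mi): east 33.9 sin 197° = -9.91, north 33.9 cos 197° = -32.42
Summing: -13.77 mi east, -4.99 mi north → (-13.77, -4.99).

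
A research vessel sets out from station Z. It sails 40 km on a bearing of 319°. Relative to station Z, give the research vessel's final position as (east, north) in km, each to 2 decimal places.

(-26.24, 30.19)

Leg 1 (319°, 40 km): east 40 sin 319° = -26.24, north 40 cos 319° = 30.19
Summing: -26.24 km east, 30.19 km north → (-26.24, 30.19).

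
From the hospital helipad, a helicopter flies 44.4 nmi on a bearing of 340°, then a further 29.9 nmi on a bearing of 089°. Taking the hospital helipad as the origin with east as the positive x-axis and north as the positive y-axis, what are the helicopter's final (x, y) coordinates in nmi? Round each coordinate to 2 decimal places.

Leg 1 (340°, 44.4 nmi): east 44.4 sin 340° = -15.19, north 44.4 cos 340° = 41.72
Leg 2 (089°, 29.9 nmi): east 29.9 sin 89° = 29.90, north 29.9 cos 89° = 0.52
Summing: 14.71 nmi east, 42.24 nmi north → (14.71, 42.24).

(14.71, 42.24)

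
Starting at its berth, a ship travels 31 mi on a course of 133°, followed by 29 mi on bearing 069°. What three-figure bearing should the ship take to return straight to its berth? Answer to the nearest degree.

Leg 1 (133°, 31 mi): east 31 sin 133° = 22.67, north 31 cos 133° = -21.14
Leg 2 (069°, 29 mi): east 29 sin 69° = 27.07, north 29 cos 69° = 10.39
Net displacement: 49.75 east, -10.75 north. Direction back to start is (-49.75, 10.75): bearing = atan2(-49.75, 10.75) mod 360° = 282.19° ≈ 282°.

282°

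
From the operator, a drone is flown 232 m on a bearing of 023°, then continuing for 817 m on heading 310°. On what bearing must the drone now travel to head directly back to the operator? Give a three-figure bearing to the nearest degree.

144°

Leg 1 (023°, 232 m): east 232 sin 23° = 90.65, north 232 cos 23° = 213.56
Leg 2 (310°, 817 m): east 817 sin 310° = -625.86, north 817 cos 310° = 525.16
Net displacement: -535.21 east, 738.71 north. Direction back to start is (535.21, -738.71): bearing = atan2(535.21, -738.71) mod 360° = 144.08° ≈ 144°.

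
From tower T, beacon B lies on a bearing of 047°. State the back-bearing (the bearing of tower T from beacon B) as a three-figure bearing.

Back-bearing = 047° + 180° = 227°.

227°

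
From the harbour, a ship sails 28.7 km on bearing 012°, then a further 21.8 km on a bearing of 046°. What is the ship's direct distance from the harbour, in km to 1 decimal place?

48.3 km

Leg 1 (012°, 28.7 km): east 28.7 sin 12° = 5.97, north 28.7 cos 12° = 28.07
Leg 2 (046°, 21.8 km): east 21.8 sin 46° = 15.68, north 21.8 cos 46° = 15.14
Net: 21.65 east, 43.22 north. Distance = √((21.65)² + (43.22)²) = 48.336 km.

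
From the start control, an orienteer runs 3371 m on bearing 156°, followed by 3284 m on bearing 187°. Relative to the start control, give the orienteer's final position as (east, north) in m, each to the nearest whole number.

Leg 1 (156°, 3371 m): east 3371 sin 156° = 1371.11, north 3371 cos 156° = -3079.56
Leg 2 (187°, 3284 m): east 3284 sin 187° = -400.22, north 3284 cos 187° = -3259.52
Summing: 970.89 m east, -6339.08 m north → (971, -6339).

(971, -6339)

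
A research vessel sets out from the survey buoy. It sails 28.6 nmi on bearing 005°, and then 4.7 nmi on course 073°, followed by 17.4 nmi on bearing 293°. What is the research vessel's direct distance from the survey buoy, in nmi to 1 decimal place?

Leg 1 (005°, 28.6 nmi): east 28.6 sin 5° = 2.49, north 28.6 cos 5° = 28.49
Leg 2 (073°, 4.7 nmi): east 4.7 sin 73° = 4.49, north 4.7 cos 73° = 1.37
Leg 3 (293°, 17.4 nmi): east 17.4 sin 293° = -16.02, north 17.4 cos 293° = 6.80
Net: -9.03 east, 36.66 north. Distance = √((-9.03)² + (36.66)²) = 37.760 nmi.

37.8 nmi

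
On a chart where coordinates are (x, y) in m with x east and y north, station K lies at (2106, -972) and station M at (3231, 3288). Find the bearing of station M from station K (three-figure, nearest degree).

015°

Δeast = 3231 − 2106 = 1125.00; Δnorth = 3288 − -972 = 4260.00.
Bearing = atan2(Δeast, Δnorth) mod 360° = 14.79° ≈ 015°.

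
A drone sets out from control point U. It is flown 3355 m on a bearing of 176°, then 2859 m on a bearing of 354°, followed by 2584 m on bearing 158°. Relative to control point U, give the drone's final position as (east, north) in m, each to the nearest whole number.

Leg 1 (176°, 3355 m): east 3355 sin 176° = 234.03, north 3355 cos 176° = -3346.83
Leg 2 (354°, 2859 m): east 2859 sin 354° = -298.85, north 2859 cos 354° = 2843.34
Leg 3 (158°, 2584 m): east 2584 sin 158° = 967.98, north 2584 cos 158° = -2395.84
Summing: 903.17 m east, -2899.33 m north → (903, -2899).

(903, -2899)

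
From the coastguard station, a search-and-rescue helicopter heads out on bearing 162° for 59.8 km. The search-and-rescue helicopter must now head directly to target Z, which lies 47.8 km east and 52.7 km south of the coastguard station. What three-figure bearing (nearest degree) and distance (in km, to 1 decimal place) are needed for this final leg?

Leg 1 (162°, 59.8 km): east 59.8 sin 162° = 18.48, north 59.8 cos 162° = -56.87
Current position: (18.48, -56.87). Target: (47.8, -52.7). Remaining: Δeast = 29.32, Δnorth = 4.17.
Bearing = atan2(29.32, 4.17) mod 360° = 81.90°; distance = √((29.32)² + (4.17)²) = 29.616 km.

082°, 29.6 km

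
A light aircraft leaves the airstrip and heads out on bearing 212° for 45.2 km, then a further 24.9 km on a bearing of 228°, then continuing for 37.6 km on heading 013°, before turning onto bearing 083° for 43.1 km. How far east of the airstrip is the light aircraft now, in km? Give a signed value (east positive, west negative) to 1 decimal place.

Leg 1 (212°, 45.2 km): east 45.2 sin 212° = -23.95, north 45.2 cos 212° = -38.33
Leg 2 (228°, 24.9 km): east 24.9 sin 228° = -18.50, north 24.9 cos 228° = -16.66
Leg 3 (013°, 37.6 km): east 37.6 sin 13° = 8.46, north 37.6 cos 13° = 36.64
Leg 4 (083°, 43.1 km): east 43.1 sin 83° = 42.78, north 43.1 cos 83° = 5.25
Net east component: 8.78 km.

8.8 km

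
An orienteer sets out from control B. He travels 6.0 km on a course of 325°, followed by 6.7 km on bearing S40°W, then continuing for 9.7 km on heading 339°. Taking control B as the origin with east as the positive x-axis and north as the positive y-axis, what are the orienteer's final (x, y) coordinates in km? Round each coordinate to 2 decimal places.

(-11.22, 8.84)

Leg 1 (325°, 6.0 km): east 6.0 sin 325° = -3.44, north 6.0 cos 325° = 4.91
Leg 2 (S40°W, 6.7 km): east 6.7 sin 220° = -4.31, north 6.7 cos 220° = -5.13
Leg 3 (339°, 9.7 km): east 9.7 sin 339° = -3.48, north 9.7 cos 339° = 9.06
Summing: -11.22 km east, 8.84 km north → (-11.22, 8.84).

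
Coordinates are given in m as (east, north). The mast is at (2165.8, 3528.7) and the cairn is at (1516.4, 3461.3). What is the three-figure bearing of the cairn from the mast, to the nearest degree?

264°

Δeast = 1516.4 − 2165.8 = -649.40; Δnorth = 3461.3 − 3528.7 = -67.40.
Bearing = atan2(Δeast, Δnorth) mod 360° = 264.07° ≈ 264°.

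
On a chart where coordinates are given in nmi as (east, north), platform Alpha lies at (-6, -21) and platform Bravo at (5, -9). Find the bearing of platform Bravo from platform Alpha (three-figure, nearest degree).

043°

Δeast = 5 − -6 = 11.00; Δnorth = -9 − -21 = 12.00.
Bearing = atan2(Δeast, Δnorth) mod 360° = 42.51° ≈ 043°.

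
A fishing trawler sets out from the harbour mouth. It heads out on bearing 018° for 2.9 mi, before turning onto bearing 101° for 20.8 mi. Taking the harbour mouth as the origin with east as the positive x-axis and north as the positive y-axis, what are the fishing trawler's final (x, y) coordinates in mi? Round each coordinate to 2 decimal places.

(21.31, -1.21)

Leg 1 (018°, 2.9 mi): east 2.9 sin 18° = 0.90, north 2.9 cos 18° = 2.76
Leg 2 (101°, 20.8 mi): east 20.8 sin 101° = 20.42, north 20.8 cos 101° = -3.97
Summing: 21.31 mi east, -1.21 mi north → (21.31, -1.21).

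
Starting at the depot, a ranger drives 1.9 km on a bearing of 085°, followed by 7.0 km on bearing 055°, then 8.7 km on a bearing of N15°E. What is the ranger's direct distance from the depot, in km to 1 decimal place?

Leg 1 (085°, 1.9 km): east 1.9 sin 85° = 1.89, north 1.9 cos 85° = 0.17
Leg 2 (055°, 7.0 km): east 7.0 sin 55° = 5.73, north 7.0 cos 55° = 4.02
Leg 3 (N15°E, 8.7 km): east 8.7 sin 15° = 2.25, north 8.7 cos 15° = 8.40
Net: 9.88 east, 12.58 north. Distance = √((9.88)² + (12.58)²) = 15.998 km.

16.0 km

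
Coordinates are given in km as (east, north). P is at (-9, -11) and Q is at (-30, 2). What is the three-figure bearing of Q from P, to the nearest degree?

Δeast = -30 − -9 = -21.00; Δnorth = 2 − -11 = 13.00.
Bearing = atan2(Δeast, Δnorth) mod 360° = 301.76° ≈ 302°.

302°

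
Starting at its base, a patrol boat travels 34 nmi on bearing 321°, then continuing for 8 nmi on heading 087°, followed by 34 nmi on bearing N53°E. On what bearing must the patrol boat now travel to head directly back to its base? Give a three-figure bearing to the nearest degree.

196°

Leg 1 (321°, 34 nmi): east 34 sin 321° = -21.40, north 34 cos 321° = 26.42
Leg 2 (087°, 8 nmi): east 8 sin 87° = 7.99, north 8 cos 87° = 0.42
Leg 3 (N53°E, 34 nmi): east 34 sin 53° = 27.15, north 34 cos 53° = 20.46
Net displacement: 13.75 east, 47.30 north. Direction back to start is (-13.75, -47.30): bearing = atan2(-13.75, -47.30) mod 360° = 196.20° ≈ 196°.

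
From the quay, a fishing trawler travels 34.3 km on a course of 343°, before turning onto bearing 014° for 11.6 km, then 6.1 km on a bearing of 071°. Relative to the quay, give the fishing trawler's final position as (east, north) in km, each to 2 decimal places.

(-1.45, 46.04)

Leg 1 (343°, 34.3 km): east 34.3 sin 343° = -10.03, north 34.3 cos 343° = 32.80
Leg 2 (014°, 11.6 km): east 11.6 sin 14° = 2.81, north 11.6 cos 14° = 11.26
Leg 3 (071°, 6.1 km): east 6.1 sin 71° = 5.77, north 6.1 cos 71° = 1.99
Summing: -1.45 km east, 46.04 km north → (-1.45, 46.04).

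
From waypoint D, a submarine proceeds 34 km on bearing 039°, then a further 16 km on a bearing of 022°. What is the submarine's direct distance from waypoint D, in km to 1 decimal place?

49.5 km

Leg 1 (039°, 34 km): east 34 sin 39° = 21.40, north 34 cos 39° = 26.42
Leg 2 (022°, 16 km): east 16 sin 22° = 5.99, north 16 cos 22° = 14.83
Net: 27.39 east, 41.26 north. Distance = √((27.39)² + (41.26)²) = 49.522 km.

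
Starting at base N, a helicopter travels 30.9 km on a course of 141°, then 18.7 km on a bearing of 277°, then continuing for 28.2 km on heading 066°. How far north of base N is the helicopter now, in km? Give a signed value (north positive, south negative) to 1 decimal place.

-10.3 km

Leg 1 (141°, 30.9 km): east 30.9 sin 141° = 19.45, north 30.9 cos 141° = -24.01
Leg 2 (277°, 18.7 km): east 18.7 sin 277° = -18.56, north 18.7 cos 277° = 2.28
Leg 3 (066°, 28.2 km): east 28.2 sin 66° = 25.76, north 28.2 cos 66° = 11.47
Net north component: -10.26 km.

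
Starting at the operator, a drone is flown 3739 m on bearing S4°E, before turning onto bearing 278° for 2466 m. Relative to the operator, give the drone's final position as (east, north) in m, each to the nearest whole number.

Leg 1 (S4°E, 3739 m): east 3739 sin 176° = 260.82, north 3739 cos 176° = -3729.89
Leg 2 (278°, 2466 m): east 2466 sin 278° = -2442.00, north 2466 cos 278° = 343.20
Summing: -2181.18 m east, -3386.69 m north → (-2181, -3387).

(-2181, -3387)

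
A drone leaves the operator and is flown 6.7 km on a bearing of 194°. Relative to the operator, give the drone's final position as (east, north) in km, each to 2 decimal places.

(-1.62, -6.50)

Leg 1 (194°, 6.7 km): east 6.7 sin 194° = -1.62, north 6.7 cos 194° = -6.50
Summing: -1.62 km east, -6.50 km north → (-1.62, -6.50).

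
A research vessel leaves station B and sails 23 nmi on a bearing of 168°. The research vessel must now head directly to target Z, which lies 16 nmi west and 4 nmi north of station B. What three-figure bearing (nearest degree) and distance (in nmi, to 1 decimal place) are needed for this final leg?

322°, 33.7 nmi

Leg 1 (168°, 23 nmi): east 23 sin 168° = 4.78, north 23 cos 168° = -22.50
Current position: (4.78, -22.50). Target: (-16, 4). Remaining: Δeast = -20.78, Δnorth = 26.50.
Bearing = atan2(-20.78, 26.50) mod 360° = 321.89°; distance = √((-20.78)² + (26.50)²) = 33.675 nmi.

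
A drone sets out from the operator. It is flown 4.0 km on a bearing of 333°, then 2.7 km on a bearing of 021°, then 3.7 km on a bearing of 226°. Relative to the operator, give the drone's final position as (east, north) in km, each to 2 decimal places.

(-3.51, 3.51)

Leg 1 (333°, 4.0 km): east 4.0 sin 333° = -1.82, north 4.0 cos 333° = 3.56
Leg 2 (021°, 2.7 km): east 2.7 sin 21° = 0.97, north 2.7 cos 21° = 2.52
Leg 3 (226°, 3.7 km): east 3.7 sin 226° = -2.66, north 3.7 cos 226° = -2.57
Summing: -3.51 km east, 3.51 km north → (-3.51, 3.51).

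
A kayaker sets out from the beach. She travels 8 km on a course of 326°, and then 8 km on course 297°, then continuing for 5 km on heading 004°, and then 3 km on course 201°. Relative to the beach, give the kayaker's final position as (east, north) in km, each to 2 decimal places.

Leg 1 (326°, 8 km): east 8 sin 326° = -4.47, north 8 cos 326° = 6.63
Leg 2 (297°, 8 km): east 8 sin 297° = -7.13, north 8 cos 297° = 3.63
Leg 3 (004°, 5 km): east 5 sin 4° = 0.35, north 5 cos 4° = 4.99
Leg 4 (201°, 3 km): east 3 sin 201° = -1.08, north 3 cos 201° = -2.80
Summing: -12.33 km east, 12.45 km north → (-12.33, 12.45).

(-12.33, 12.45)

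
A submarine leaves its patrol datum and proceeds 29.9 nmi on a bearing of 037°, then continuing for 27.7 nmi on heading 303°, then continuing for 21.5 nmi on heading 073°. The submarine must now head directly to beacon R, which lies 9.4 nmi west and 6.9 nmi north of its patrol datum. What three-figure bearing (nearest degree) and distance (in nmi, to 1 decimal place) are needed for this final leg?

213°, 45.6 nmi

Leg 1 (037°, 29.9 nmi): east 29.9 sin 37° = 17.99, north 29.9 cos 37° = 23.88
Leg 2 (303°, 27.7 nmi): east 27.7 sin 303° = -23.23, north 27.7 cos 303° = 15.09
Leg 3 (073°, 21.5 nmi): east 21.5 sin 73° = 20.56, north 21.5 cos 73° = 6.29
Current position: (15.32, 45.25). Target: (-9.4, 6.9). Remaining: Δeast = -24.72, Δnorth = -38.35.
Bearing = atan2(-24.72, -38.35) mod 360° = 212.81°; distance = √((-24.72)² + (-38.35)²) = 45.630 nmi.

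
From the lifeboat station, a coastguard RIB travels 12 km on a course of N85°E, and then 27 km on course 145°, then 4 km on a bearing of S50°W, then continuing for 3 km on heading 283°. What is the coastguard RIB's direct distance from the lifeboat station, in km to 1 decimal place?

Leg 1 (N85°E, 12 km): east 12 sin 85° = 11.95, north 12 cos 85° = 1.05
Leg 2 (145°, 27 km): east 27 sin 145° = 15.49, north 27 cos 145° = -22.12
Leg 3 (S50°W, 4 km): east 4 sin 230° = -3.06, north 4 cos 230° = -2.57
Leg 4 (283°, 3 km): east 3 sin 283° = -2.92, north 3 cos 283° = 0.67
Net: 21.45 east, -22.97 north. Distance = √((21.45)² + (-22.97)²) = 31.429 km.

31.4 km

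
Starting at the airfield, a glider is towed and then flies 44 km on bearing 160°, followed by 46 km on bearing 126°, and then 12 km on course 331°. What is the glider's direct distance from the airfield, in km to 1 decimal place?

Leg 1 (160°, 44 km): east 44 sin 160° = 15.05, north 44 cos 160° = -41.35
Leg 2 (126°, 46 km): east 46 sin 126° = 37.21, north 46 cos 126° = -27.04
Leg 3 (331°, 12 km): east 12 sin 331° = -5.82, north 12 cos 331° = 10.50
Net: 46.45 east, -57.89 north. Distance = √((46.45)² + (-57.89)²) = 74.218 km.

74.2 km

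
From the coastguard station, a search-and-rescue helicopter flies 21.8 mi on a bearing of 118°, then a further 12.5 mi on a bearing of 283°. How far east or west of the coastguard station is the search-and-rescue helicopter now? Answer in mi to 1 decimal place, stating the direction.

7.1 mi east

Leg 1 (118°, 21.8 mi): east 21.8 sin 118° = 19.25, north 21.8 cos 118° = -10.23
Leg 2 (283°, 12.5 mi): east 12.5 sin 283° = -12.18, north 12.5 cos 283° = 2.81
Net east component: 7.07 mi.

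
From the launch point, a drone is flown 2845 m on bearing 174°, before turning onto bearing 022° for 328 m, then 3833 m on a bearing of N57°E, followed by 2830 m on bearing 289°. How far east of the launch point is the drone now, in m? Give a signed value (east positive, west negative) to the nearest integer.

Leg 1 (174°, 2845 m): east 2845 sin 174° = 297.38, north 2845 cos 174° = -2829.41
Leg 2 (022°, 328 m): east 328 sin 22° = 122.87, north 328 cos 22° = 304.12
Leg 3 (N57°E, 3833 m): east 3833 sin 57° = 3214.62, north 3833 cos 57° = 2087.60
Leg 4 (289°, 2830 m): east 2830 sin 289° = -2675.82, north 2830 cos 289° = 921.36
Net east component: 959.06 m.

959 m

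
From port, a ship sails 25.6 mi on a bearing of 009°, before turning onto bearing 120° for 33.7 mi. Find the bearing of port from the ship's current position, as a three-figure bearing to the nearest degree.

256°

Leg 1 (009°, 25.6 mi): east 25.6 sin 9° = 4.00, north 25.6 cos 9° = 25.28
Leg 2 (120°, 33.7 mi): east 33.7 sin 120° = 29.19, north 33.7 cos 120° = -16.85
Net displacement: 33.19 east, 8.43 north. Direction back to start is (-33.19, -8.43): bearing = atan2(-33.19, -8.43) mod 360° = 255.74° ≈ 256°.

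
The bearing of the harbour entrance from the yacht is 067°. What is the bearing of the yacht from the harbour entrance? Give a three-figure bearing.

247°

Back-bearing = 067° + 180° = 247°.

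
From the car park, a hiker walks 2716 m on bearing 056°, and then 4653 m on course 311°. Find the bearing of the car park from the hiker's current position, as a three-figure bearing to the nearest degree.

165°

Leg 1 (056°, 2716 m): east 2716 sin 56° = 2251.67, north 2716 cos 56° = 1518.77
Leg 2 (311°, 4653 m): east 4653 sin 311° = -3511.66, north 4653 cos 311° = 3052.64
Net displacement: -1260.00 east, 4571.41 north. Direction back to start is (1260.00, -4571.41): bearing = atan2(1260.00, -4571.41) mod 360° = 164.59° ≈ 165°.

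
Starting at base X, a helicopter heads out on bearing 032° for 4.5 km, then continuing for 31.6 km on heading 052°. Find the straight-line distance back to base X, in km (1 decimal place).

35.9 km

Leg 1 (032°, 4.5 km): east 4.5 sin 32° = 2.38, north 4.5 cos 32° = 3.82
Leg 2 (052°, 31.6 km): east 31.6 sin 52° = 24.90, north 31.6 cos 52° = 19.45
Net: 27.29 east, 23.27 north. Distance = √((27.29)² + (23.27)²) = 35.862 km.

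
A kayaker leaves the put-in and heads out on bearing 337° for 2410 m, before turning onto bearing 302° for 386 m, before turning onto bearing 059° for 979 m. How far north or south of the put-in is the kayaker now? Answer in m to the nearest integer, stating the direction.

2927 m north

Leg 1 (337°, 2410 m): east 2410 sin 337° = -941.66, north 2410 cos 337° = 2218.42
Leg 2 (302°, 386 m): east 386 sin 302° = -327.35, north 386 cos 302° = 204.55
Leg 3 (059°, 979 m): east 979 sin 59° = 839.17, north 979 cos 59° = 504.22
Net north component: 2927.19 m.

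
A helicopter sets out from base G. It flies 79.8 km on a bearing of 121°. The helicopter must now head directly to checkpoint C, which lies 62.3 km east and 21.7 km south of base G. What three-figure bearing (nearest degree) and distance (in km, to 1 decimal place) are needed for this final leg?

Leg 1 (121°, 79.8 km): east 79.8 sin 121° = 68.40, north 79.8 cos 121° = -41.10
Current position: (68.40, -41.10). Target: (62.3, -21.7). Remaining: Δeast = -6.10, Δnorth = 19.40.
Bearing = atan2(-6.10, 19.40) mod 360° = 342.54°; distance = √((-6.10)² + (19.40)²) = 20.337 km.

343°, 20.3 km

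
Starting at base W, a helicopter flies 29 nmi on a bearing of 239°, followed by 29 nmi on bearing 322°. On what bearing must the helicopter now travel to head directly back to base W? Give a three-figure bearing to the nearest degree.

100°

Leg 1 (239°, 29 nmi): east 29 sin 239° = -24.86, north 29 cos 239° = -14.94
Leg 2 (322°, 29 nmi): east 29 sin 322° = -17.85, north 29 cos 322° = 22.85
Net displacement: -42.71 east, 7.92 north. Direction back to start is (42.71, -7.92): bearing = atan2(42.71, -7.92) mod 360° = 100.50° ≈ 100°.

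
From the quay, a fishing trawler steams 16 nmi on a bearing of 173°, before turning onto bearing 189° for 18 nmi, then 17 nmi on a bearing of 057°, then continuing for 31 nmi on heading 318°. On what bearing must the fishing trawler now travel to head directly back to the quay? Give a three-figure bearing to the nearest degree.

079°

Leg 1 (173°, 16 nmi): east 16 sin 173° = 1.95, north 16 cos 173° = -15.88
Leg 2 (189°, 18 nmi): east 18 sin 189° = -2.82, north 18 cos 189° = -17.78
Leg 3 (057°, 17 nmi): east 17 sin 57° = 14.26, north 17 cos 57° = 9.26
Leg 4 (318°, 31 nmi): east 31 sin 318° = -20.74, north 31 cos 318° = 23.04
Net displacement: -7.35 east, -1.36 north. Direction back to start is (7.35, 1.36): bearing = atan2(7.35, 1.36) mod 360° = 79.50° ≈ 079°.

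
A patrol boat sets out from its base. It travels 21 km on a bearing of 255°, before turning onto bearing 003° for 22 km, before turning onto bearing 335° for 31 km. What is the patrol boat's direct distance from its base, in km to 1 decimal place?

Leg 1 (255°, 21 km): east 21 sin 255° = -20.28, north 21 cos 255° = -5.44
Leg 2 (003°, 22 km): east 22 sin 3° = 1.15, north 22 cos 3° = 21.97
Leg 3 (335°, 31 km): east 31 sin 335° = -13.10, north 31 cos 335° = 28.10
Net: -32.23 east, 44.63 north. Distance = √((-32.23)² + (44.63)²) = 55.054 km.

55.1 km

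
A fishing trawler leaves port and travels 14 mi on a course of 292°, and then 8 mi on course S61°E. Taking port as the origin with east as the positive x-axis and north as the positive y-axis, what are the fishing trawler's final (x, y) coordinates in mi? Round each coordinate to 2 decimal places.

(-5.98, 1.37)

Leg 1 (292°, 14 mi): east 14 sin 292° = -12.98, north 14 cos 292° = 5.24
Leg 2 (S61°E, 8 mi): east 8 sin 119° = 7.00, north 8 cos 119° = -3.88
Summing: -5.98 mi east, 1.37 mi north → (-5.98, 1.37).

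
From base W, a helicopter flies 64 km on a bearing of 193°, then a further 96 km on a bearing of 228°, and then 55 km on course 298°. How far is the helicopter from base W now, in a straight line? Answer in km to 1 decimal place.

Leg 1 (193°, 64 km): east 64 sin 193° = -14.40, north 64 cos 193° = -62.36
Leg 2 (228°, 96 km): east 96 sin 228° = -71.34, north 96 cos 228° = -64.24
Leg 3 (298°, 55 km): east 55 sin 298° = -48.56, north 55 cos 298° = 25.82
Net: -134.30 east, -100.78 north. Distance = √((-134.30)² + (-100.78)²) = 167.906 km.

167.9 km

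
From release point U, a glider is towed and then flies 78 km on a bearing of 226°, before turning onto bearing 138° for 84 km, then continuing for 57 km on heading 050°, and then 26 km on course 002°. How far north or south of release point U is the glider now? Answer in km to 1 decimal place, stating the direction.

54.0 km south

Leg 1 (226°, 78 km): east 78 sin 226° = -56.11, north 78 cos 226° = -54.18
Leg 2 (138°, 84 km): east 84 sin 138° = 56.21, north 84 cos 138° = -62.42
Leg 3 (050°, 57 km): east 57 sin 50° = 43.66, north 57 cos 50° = 36.64
Leg 4 (002°, 26 km): east 26 sin 2° = 0.91, north 26 cos 2° = 25.98
Net north component: -53.98 km.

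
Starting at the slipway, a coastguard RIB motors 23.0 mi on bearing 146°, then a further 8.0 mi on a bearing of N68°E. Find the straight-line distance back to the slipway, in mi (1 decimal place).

Leg 1 (146°, 23.0 mi): east 23.0 sin 146° = 12.86, north 23.0 cos 146° = -19.07
Leg 2 (N68°E, 8.0 mi): east 8.0 sin 68° = 7.42, north 8.0 cos 68° = 3.00
Net: 20.28 east, -16.07 north. Distance = √((20.28)² + (-16.07)²) = 25.875 mi.

25.9 mi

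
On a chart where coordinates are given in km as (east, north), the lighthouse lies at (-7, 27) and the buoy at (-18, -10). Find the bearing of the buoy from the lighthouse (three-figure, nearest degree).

Δeast = -18 − -7 = -11.00; Δnorth = -10 − 27 = -37.00.
Bearing = atan2(Δeast, Δnorth) mod 360° = 196.56° ≈ 197°.

197°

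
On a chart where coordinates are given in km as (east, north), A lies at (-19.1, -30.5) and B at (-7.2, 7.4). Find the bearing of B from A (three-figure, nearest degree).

Δeast = -7.2 − -19.1 = 11.90; Δnorth = 7.4 − -30.5 = 37.90.
Bearing = atan2(Δeast, Δnorth) mod 360° = 17.43° ≈ 017°.

017°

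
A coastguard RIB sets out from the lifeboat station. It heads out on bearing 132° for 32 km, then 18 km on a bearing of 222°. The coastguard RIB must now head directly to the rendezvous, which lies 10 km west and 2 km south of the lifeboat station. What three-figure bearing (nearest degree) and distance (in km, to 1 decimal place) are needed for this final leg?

326°, 39.3 km

Leg 1 (132°, 32 km): east 32 sin 132° = 23.78, north 32 cos 132° = -21.41
Leg 2 (222°, 18 km): east 18 sin 222° = -12.04, north 18 cos 222° = -13.38
Current position: (11.74, -34.79). Target: (-10, -2). Remaining: Δeast = -21.74, Δnorth = 32.79.
Bearing = atan2(-21.74, 32.79) mod 360° = 326.46°; distance = √((-21.74)² + (32.79)²) = 39.339 km.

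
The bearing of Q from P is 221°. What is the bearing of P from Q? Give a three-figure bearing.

Back-bearing = 221° − 180° = 041°.

041°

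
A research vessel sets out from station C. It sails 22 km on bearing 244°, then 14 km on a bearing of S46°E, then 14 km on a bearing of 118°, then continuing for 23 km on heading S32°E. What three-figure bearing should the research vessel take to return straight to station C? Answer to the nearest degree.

342°

Leg 1 (244°, 22 km): east 22 sin 244° = -19.77, north 22 cos 244° = -9.64
Leg 2 (S46°E, 14 km): east 14 sin 134° = 10.07, north 14 cos 134° = -9.73
Leg 3 (118°, 14 km): east 14 sin 118° = 12.36, north 14 cos 118° = -6.57
Leg 4 (S32°E, 23 km): east 23 sin 148° = 12.19, north 23 cos 148° = -19.51
Net displacement: 14.85 east, -45.45 north. Direction back to start is (-14.85, 45.45): bearing = atan2(-14.85, 45.45) mod 360° = 341.91° ≈ 342°.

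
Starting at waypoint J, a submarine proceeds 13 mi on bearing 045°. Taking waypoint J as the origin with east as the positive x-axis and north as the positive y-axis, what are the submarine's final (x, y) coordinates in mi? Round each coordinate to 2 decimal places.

(9.19, 9.19)

Leg 1 (045°, 13 mi): east 13 sin 45° = 9.19, north 13 cos 45° = 9.19
Summing: 9.19 mi east, 9.19 mi north → (9.19, 9.19).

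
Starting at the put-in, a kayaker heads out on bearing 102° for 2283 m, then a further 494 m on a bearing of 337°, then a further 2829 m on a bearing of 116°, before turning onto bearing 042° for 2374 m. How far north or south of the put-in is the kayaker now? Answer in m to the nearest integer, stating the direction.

504 m north

Leg 1 (102°, 2283 m): east 2283 sin 102° = 2233.11, north 2283 cos 102° = -474.66
Leg 2 (337°, 494 m): east 494 sin 337° = -193.02, north 494 cos 337° = 454.73
Leg 3 (116°, 2829 m): east 2829 sin 116° = 2542.69, north 2829 cos 116° = -1240.15
Leg 4 (042°, 2374 m): east 2374 sin 42° = 1588.52, north 2374 cos 42° = 1764.23
Net north component: 504.14 m.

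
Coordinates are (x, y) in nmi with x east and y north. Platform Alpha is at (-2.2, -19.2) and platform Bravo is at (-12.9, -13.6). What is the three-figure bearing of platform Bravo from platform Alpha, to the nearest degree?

298°

Δeast = -12.9 − -2.2 = -10.70; Δnorth = -13.6 − -19.2 = 5.60.
Bearing = atan2(Δeast, Δnorth) mod 360° = 297.63° ≈ 298°.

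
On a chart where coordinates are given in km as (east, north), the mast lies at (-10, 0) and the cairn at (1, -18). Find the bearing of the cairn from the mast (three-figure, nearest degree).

149°

Δeast = 1 − -10 = 11.00; Δnorth = -18 − 0 = -18.00.
Bearing = atan2(Δeast, Δnorth) mod 360° = 148.57° ≈ 149°.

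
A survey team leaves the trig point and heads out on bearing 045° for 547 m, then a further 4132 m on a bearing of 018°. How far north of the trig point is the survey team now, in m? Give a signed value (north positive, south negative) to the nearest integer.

4317 m

Leg 1 (045°, 547 m): east 547 sin 45° = 386.79, north 547 cos 45° = 386.79
Leg 2 (018°, 4132 m): east 4132 sin 18° = 1276.86, north 4132 cos 18° = 3929.77
Net north component: 4316.55 m.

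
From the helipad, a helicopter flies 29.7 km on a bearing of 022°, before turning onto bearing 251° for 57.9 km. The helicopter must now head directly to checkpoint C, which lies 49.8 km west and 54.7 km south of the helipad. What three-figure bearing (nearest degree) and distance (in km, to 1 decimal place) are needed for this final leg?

Leg 1 (022°, 29.7 km): east 29.7 sin 22° = 11.13, north 29.7 cos 22° = 27.54
Leg 2 (251°, 57.9 km): east 57.9 sin 251° = -54.75, north 57.9 cos 251° = -18.85
Current position: (-43.62, 8.69). Target: (-49.8, -54.7). Remaining: Δeast = -6.18, Δnorth = -63.39.
Bearing = atan2(-6.18, -63.39) mod 360° = 185.57°; distance = √((-6.18)² + (-63.39)²) = 63.688 km.

186°, 63.7 km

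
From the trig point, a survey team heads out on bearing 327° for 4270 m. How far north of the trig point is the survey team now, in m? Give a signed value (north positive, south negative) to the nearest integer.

Leg 1 (327°, 4270 m): east 4270 sin 327° = -2325.61, north 4270 cos 327° = 3581.12
Net north component: 3581.12 m.

3581 m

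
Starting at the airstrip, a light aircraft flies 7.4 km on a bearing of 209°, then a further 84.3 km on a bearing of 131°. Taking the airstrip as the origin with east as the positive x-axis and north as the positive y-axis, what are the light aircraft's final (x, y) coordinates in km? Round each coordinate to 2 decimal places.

(60.03, -61.78)

Leg 1 (209°, 7.4 km): east 7.4 sin 209° = -3.59, north 7.4 cos 209° = -6.47
Leg 2 (131°, 84.3 km): east 84.3 sin 131° = 63.62, north 84.3 cos 131° = -55.31
Summing: 60.03 km east, -61.78 km north → (60.03, -61.78).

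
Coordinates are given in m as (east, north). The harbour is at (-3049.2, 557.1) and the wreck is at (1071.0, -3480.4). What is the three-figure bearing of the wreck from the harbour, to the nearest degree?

134°

Δeast = 1071.0 − -3049.2 = 4120.20; Δnorth = -3480.4 − 557.1 = -4037.50.
Bearing = atan2(Δeast, Δnorth) mod 360° = 134.42° ≈ 134°.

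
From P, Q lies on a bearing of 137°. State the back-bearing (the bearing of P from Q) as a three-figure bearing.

317°

Back-bearing = 137° + 180° = 317°.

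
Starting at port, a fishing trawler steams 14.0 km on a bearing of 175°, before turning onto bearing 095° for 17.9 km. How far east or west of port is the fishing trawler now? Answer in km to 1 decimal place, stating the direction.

19.1 km east

Leg 1 (175°, 14.0 km): east 14.0 sin 175° = 1.22, north 14.0 cos 175° = -13.95
Leg 2 (095°, 17.9 km): east 17.9 sin 95° = 17.83, north 17.9 cos 95° = -1.56
Net east component: 19.05 km.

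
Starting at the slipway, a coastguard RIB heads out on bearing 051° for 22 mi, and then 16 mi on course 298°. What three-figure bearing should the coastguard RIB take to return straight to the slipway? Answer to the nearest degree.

188°

Leg 1 (051°, 22 mi): east 22 sin 51° = 17.10, north 22 cos 51° = 13.85
Leg 2 (298°, 16 mi): east 16 sin 298° = -14.13, north 16 cos 298° = 7.51
Net displacement: 2.97 east, 21.36 north. Direction back to start is (-2.97, -21.36): bearing = atan2(-2.97, -21.36) mod 360° = 187.92° ≈ 188°.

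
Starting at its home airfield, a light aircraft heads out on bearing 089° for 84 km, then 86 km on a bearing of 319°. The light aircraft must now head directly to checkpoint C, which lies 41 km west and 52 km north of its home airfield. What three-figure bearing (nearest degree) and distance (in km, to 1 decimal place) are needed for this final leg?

Leg 1 (089°, 84 km): east 84 sin 89° = 83.99, north 84 cos 89° = 1.47
Leg 2 (319°, 86 km): east 86 sin 319° = -56.42, north 86 cos 319° = 64.91
Current position: (27.57, 66.37). Target: (-41, 52). Remaining: Δeast = -68.57, Δnorth = -14.37.
Bearing = atan2(-68.57, -14.37) mod 360° = 258.16°; distance = √((-68.57)² + (-14.37)²) = 70.056 km.

258°, 70.1 km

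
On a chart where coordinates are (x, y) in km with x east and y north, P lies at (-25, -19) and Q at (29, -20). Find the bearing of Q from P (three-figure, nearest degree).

091°

Δeast = 29 − -25 = 54.00; Δnorth = -20 − -19 = -1.00.
Bearing = atan2(Δeast, Δnorth) mod 360° = 91.06° ≈ 091°.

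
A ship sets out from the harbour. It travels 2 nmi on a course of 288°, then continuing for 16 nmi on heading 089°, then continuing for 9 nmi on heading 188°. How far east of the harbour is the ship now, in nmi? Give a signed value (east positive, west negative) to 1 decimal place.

Leg 1 (288°, 2 nmi): east 2 sin 288° = -1.90, north 2 cos 288° = 0.62
Leg 2 (089°, 16 nmi): east 16 sin 89° = 16.00, north 16 cos 89° = 0.28
Leg 3 (188°, 9 nmi): east 9 sin 188° = -1.25, north 9 cos 188° = -8.91
Net east component: 12.84 nmi.

12.8 nmi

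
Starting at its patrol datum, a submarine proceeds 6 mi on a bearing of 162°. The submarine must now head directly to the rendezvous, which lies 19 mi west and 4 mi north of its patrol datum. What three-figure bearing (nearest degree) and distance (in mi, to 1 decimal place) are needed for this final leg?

Leg 1 (162°, 6 mi): east 6 sin 162° = 1.85, north 6 cos 162° = -5.71
Current position: (1.85, -5.71). Target: (-19, 4). Remaining: Δeast = -20.85, Δnorth = 9.71.
Bearing = atan2(-20.85, 9.71) mod 360° = 294.96°; distance = √((-20.85)² + (9.71)²) = 23.002 mi.

295°, 23.0 mi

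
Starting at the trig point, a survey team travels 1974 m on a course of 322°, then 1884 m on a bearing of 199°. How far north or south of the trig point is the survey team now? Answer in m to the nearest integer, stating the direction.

226 m south

Leg 1 (322°, 1974 m): east 1974 sin 322° = -1215.32, north 1974 cos 322° = 1555.53
Leg 2 (199°, 1884 m): east 1884 sin 199° = -613.37, north 1884 cos 199° = -1781.36
Net north component: -225.82 m.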